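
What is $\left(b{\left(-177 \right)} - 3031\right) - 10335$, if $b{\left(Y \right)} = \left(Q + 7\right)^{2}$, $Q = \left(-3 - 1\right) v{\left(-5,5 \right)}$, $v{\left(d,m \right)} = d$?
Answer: $-12637$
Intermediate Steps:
$Q = 20$ ($Q = \left(-3 - 1\right) \left(-5\right) = \left(-4\right) \left(-5\right) = 20$)
$b{\left(Y \right)} = 729$ ($b{\left(Y \right)} = \left(20 + 7\right)^{2} = 27^{2} = 729$)
$\left(b{\left(-177 \right)} - 3031\right) - 10335 = \left(729 - 3031\right) - 10335 = -2302 - 10335 = -12637$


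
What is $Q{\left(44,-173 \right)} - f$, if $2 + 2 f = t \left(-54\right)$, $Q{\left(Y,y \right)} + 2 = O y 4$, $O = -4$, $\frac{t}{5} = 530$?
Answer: $74317$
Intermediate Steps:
$t = 2650$ ($t = 5 \cdot 530 = 2650$)
$Q{\left(Y,y \right)} = -2 - 16 y$ ($Q{\left(Y,y \right)} = -2 + - 4 y 4 = -2 - 16 y$)
$f = -71551$ ($f = -1 + \frac{2650 \left(-54\right)}{2} = -1 + \frac{1}{2} \left(-143100\right) = -1 - 71550 = -71551$)
$Q{\left(44,-173 \right)} - f = \left(-2 - -2768\right) - -71551 = \left(-2 + 2768\right) + 71551 = 2766 + 71551 = 74317$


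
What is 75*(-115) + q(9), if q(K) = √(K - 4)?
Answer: -8625 + √5 ≈ -8622.8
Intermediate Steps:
q(K) = √(-4 + K)
75*(-115) + q(9) = 75*(-115) + √(-4 + 9) = -8625 + √5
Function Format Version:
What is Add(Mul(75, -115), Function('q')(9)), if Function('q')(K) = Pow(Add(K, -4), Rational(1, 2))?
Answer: Add(-8625, Pow(5, Rational(1, 2))) ≈ -8622.8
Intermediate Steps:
Function('q')(K) = Pow(Add(-4, K), Rational(1, 2))
Add(Mul(75, -115), Function('q')(9)) = Add(Mul(75, -115), Pow(Add(-4, 9), Rational(1, 2))) = Add(-8625, Pow(5, Rational(1, 2)))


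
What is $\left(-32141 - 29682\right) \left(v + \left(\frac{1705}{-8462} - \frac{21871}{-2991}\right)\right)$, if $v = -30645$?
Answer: $\frac{47940035487310289}{25309842} \approx 1.8941 \cdot 10^{9}$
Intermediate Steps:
$\left(-32141 - 29682\right) \left(v + \left(\frac{1705}{-8462} - \frac{21871}{-2991}\right)\right) = \left(-32141 - 29682\right) \left(-30645 + \left(\frac{1705}{-8462} - \frac{21871}{-2991}\right)\right) = - 61823 \left(-30645 + \left(1705 \left(- \frac{1}{8462}\right) - - \frac{21871}{2991}\right)\right) = - 61823 \left(-30645 + \left(- \frac{1705}{8462} + \frac{21871}{2991}\right)\right) = - 61823 \left(-30645 + \frac{179972747}{25309842}\right) = \left(-61823\right) \left(- \frac{775440135343}{25309842}\right) = \frac{47940035487310289}{25309842}$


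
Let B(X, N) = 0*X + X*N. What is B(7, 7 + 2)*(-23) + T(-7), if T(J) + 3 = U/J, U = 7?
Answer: -1453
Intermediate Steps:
T(J) = -3 + 7/J
B(X, N) = N*X (B(X, N) = 0 + N*X = N*X)
B(7, 7 + 2)*(-23) + T(-7) = ((7 + 2)*7)*(-23) + (-3 + 7/(-7)) = (9*7)*(-23) + (-3 + 7*(-1/7)) = 63*(-23) + (-3 - 1) = -1449 - 4 = -1453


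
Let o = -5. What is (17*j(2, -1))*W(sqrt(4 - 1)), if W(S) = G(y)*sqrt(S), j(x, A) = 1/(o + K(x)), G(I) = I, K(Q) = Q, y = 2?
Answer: -34*3**(1/4)/3 ≈ -14.916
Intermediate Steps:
j(x, A) = 1/(-5 + x)
W(S) = 2*sqrt(S)
(17*j(2, -1))*W(sqrt(4 - 1)) = (17/(-5 + 2))*(2*sqrt(sqrt(4 - 1))) = (17/(-3))*(2*sqrt(sqrt(3))) = (17*(-1/3))*(2*3**(1/4)) = -34*3**(1/4)/3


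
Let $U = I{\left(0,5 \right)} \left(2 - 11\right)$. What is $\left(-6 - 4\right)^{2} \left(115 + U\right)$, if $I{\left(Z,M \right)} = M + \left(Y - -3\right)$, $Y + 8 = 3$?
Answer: $8800$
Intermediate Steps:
$Y = -5$ ($Y = -8 + 3 = -5$)
$I{\left(Z,M \right)} = -2 + M$ ($I{\left(Z,M \right)} = M - 2 = -2 + M$)
$U = -27$ ($U = \left(-2 + 5\right) \left(2 - 11\right) = 3 \left(-9\right) = -27$)
$\left(-6 - 4\right)^{2} \left(115 + U\right) = \left(-6 - 4\right)^{2} \left(115 - 27\right) = \left(-10\right)^{2} \cdot 88 = 100 \cdot 88 = 8800$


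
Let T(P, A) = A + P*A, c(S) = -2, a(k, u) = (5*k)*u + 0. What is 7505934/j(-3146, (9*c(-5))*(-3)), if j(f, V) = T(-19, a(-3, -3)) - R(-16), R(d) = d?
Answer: -3752967/397 ≈ -9453.3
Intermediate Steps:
a(k, u) = 5*k*u (a(k, u) = 5*k*u + 0 = 5*k*u)
T(P, A) = A + A*P
j(f, V) = -794 (j(f, V) = (5*(-3)*(-3))*(1 - 19) - 1*(-16) = 45*(-18) + 16 = -810 + 16 = -794)
7505934/j(-3146, (9*c(-5))*(-3)) = 7505934/(-794) = 7505934*(-1/794) = -3752967/397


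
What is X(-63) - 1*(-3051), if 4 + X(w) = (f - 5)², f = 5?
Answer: 3047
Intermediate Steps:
X(w) = -4 (X(w) = -4 + (5 - 5)² = -4 + 0² = -4 + 0 = -4)
X(-63) - 1*(-3051) = -4 - 1*(-3051) = -4 + 3051 = 3047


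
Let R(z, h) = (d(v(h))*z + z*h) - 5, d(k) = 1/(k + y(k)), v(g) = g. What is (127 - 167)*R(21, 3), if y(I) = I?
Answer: -2460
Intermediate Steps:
d(k) = 1/(2*k) (d(k) = 1/(k + k) = 1/(2*k))
R(z, h) = -5 + h*z + z/(2*h) (R(z, h) = ((1/(2*h))*z + z*h) - 5 = (z/(2*h) + h*z) - 5 = (h*z + z/(2*h)) - 5 = -5 + h*z + z/(2*h))
(127 - 167)*R(21, 3) = (127 - 167)*(-5 + 3*21 + (½)*21/3) = -40*(-5 + 63 + (½)*21*(⅓)) = -40*(-5 + 63 + 7/2) = -40*123/2 = -2460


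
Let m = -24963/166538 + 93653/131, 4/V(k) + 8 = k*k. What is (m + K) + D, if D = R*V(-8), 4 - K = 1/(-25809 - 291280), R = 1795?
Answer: 20507056150685635/24212178173897 ≈ 846.97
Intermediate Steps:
V(k) = 4/(-8 + k²) (V(k) = 4/(-8 + k*k) = 4/(-8 + k²))
m = 15593513161/21816478 (m = -24963*1/166538 + 93653*(1/131) = -24963/166538 + 93653/131 = 15593513161/21816478 ≈ 714.76)
K = 1268357/317089 (K = 4 - 1/(-25809 - 291280) = 4 - 1/(-317089) = 4 - 1*(-1/317089) = 4 + 1/317089 = 1268357/317089 ≈ 4.0000)
D = 1795/14 (D = 1795*(4/(-8 + (-8)²)) = 1795*(4/(-8 + 64)) = 1795*(4/56) = 1795*(4*(1/56)) = 1795*(1/14) = 1795/14 ≈ 128.21)
(m + K) + D = (15593513161/21816478 + 1268357/317089) + 1795/14 = 4972202577294975/6917765192542 + 1795/14 = 20507056150685635/24212178173897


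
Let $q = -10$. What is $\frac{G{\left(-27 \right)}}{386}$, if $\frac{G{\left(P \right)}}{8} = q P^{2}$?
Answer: $- \frac{29160}{193} \approx -151.09$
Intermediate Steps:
$G{\left(P \right)} = - 80 P^{2}$ ($G{\left(P \right)} = 8 \left(- 10 P^{2}\right) = - 80 P^{2}$)
$\frac{G{\left(-27 \right)}}{386} = \frac{\left(-80\right) \left(-27\right)^{2}}{386} = \left(-80\right) 729 \cdot \frac{1}{386} = \left(-58320\right) \frac{1}{386} = - \frac{29160}{193}$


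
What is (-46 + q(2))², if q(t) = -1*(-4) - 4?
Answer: 2116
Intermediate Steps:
q(t) = 0 (q(t) = 4 - 4 = 0)
(-46 + q(2))² = (-46 + 0)² = (-46)² = 2116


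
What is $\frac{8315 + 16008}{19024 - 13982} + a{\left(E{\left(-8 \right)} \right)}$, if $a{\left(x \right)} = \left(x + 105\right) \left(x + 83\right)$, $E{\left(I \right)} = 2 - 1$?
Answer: $\frac{44918291}{5042} \approx 8908.8$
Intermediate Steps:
$E{\left(I \right)} = 1$ ($E{\left(I \right)} = 2 - 1 = 1$)
$a{\left(x \right)} = \left(83 + x\right) \left(105 + x\right)$ ($a{\left(x \right)} = \left(105 + x\right) \left(83 + x\right) = \left(83 + x\right) \left(105 + x\right)$)
$\frac{8315 + 16008}{19024 - 13982} + a{\left(E{\left(-8 \right)} \right)} = \frac{8315 + 16008}{19024 - 13982} + \left(8715 + 1^{2} + 188 \cdot 1\right) = \frac{24323}{5042} + \left(8715 + 1 + 188\right) = 24323 \cdot \frac{1}{5042} + 8904 = \frac{24323}{5042} + 8904 = \frac{44918291}{5042}$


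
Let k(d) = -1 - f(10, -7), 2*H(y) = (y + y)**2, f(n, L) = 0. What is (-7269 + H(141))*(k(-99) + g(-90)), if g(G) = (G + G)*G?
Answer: 526354107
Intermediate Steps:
g(G) = 2*G**2 (g(G) = (2*G)*G = 2*G**2)
H(y) = 2*y**2 (H(y) = (y + y)**2/2 = (2*y)**2/2 = (4*y**2)/2 = 2*y**2)
k(d) = -1 (k(d) = -1 - 1*0 = -1 + 0 = -1)
(-7269 + H(141))*(k(-99) + g(-90)) = (-7269 + 2*141**2)*(-1 + 2*(-90)**2) = (-7269 + 2*19881)*(-1 + 2*8100) = (-7269 + 39762)*(-1 + 16200) = 32493*16199 = 526354107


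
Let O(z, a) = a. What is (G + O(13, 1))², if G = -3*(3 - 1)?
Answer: 25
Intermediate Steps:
G = -6 (G = -3*2 = -6)
(G + O(13, 1))² = (-6 + 1)² = (-5)² = 25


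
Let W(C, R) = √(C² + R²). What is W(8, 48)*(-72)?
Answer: -576*√37 ≈ -3503.7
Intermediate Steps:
W(8, 48)*(-72) = √(8² + 48²)*(-72) = √(64 + 2304)*(-72) = √2368*(-72) = (8*√37)*(-72) = -576*√37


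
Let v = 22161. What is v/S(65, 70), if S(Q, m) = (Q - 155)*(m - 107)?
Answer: 7387/1110 ≈ 6.6550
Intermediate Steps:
S(Q, m) = (-155 + Q)*(-107 + m)
v/S(65, 70) = 22161/(16585 - 155*70 - 107*65 + 65*70) = 22161/(16585 - 10850 - 6955 + 4550) = 22161/3330 = 22161*(1/3330) = 7387/1110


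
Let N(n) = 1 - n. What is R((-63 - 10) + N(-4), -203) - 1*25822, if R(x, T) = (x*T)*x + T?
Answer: -964697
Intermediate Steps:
R(x, T) = T + T*x**2 (R(x, T) = (T*x)*x + T = T*x**2 + T = T + T*x**2)
R((-63 - 10) + N(-4), -203) - 1*25822 = -203*(1 + ((-63 - 10) + (1 - 1*(-4)))**2) - 1*25822 = -203*(1 + (-73 + (1 + 4))**2) - 25822 = -203*(1 + (-73 + 5)**2) - 25822 = -203*(1 + (-68)**2) - 25822 = -203*(1 + 4624) - 25822 = -203*4625 - 25822 = -938875 - 25822 = -964697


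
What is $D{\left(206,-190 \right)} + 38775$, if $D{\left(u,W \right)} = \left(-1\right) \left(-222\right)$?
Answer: $38997$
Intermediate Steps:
$D{\left(u,W \right)} = 222$
$D{\left(206,-190 \right)} + 38775 = 222 + 38775 = 38997$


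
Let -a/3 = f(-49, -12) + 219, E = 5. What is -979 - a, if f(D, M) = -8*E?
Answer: -442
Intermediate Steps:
f(D, M) = -40 (f(D, M) = -8*5 = -40)
a = -537 (a = -3*(-40 + 219) = -3*179 = -537)
-979 - a = -979 - 1*(-537) = -979 + 537 = -442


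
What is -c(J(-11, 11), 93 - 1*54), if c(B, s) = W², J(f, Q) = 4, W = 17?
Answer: -289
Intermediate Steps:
c(B, s) = 289 (c(B, s) = 17² = 289)
-c(J(-11, 11), 93 - 1*54) = -1*289 = -289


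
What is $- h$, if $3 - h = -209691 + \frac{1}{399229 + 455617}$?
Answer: $- \frac{179256077123}{854846} \approx -2.0969 \cdot 10^{5}$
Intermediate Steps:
$h = \frac{179256077123}{854846}$ ($h = 3 - \left(-209691 + \frac{1}{399229 + 455617}\right) = 3 - \left(-209691 + \frac{1}{854846}\right) = 3 - - \frac{179253512585}{854846} = 3 + \frac{179253512585}{854846} = \frac{179256077123}{854846} \approx 2.0969 \cdot 10^{5}$)
$- h = \left(-1\right) \frac{179256077123}{854846} = - \frac{179256077123}{854846}$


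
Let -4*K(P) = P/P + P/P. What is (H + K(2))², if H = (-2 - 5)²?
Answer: 9409/4 ≈ 2352.3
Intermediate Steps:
K(P) = -½ (K(P) = -(P/P + P/P)/4 = -(1 + 1)/4 = -¼*2 = -½)
H = 49 (H = (-7)² = 49)
(H + K(2))² = (49 - ½)² = (97/2)² = 9409/4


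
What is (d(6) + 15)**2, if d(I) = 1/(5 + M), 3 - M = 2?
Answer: 8281/36 ≈ 230.03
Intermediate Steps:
M = 1 (M = 3 - 1*2 = 3 - 2 = 1)
d(I) = 1/6 (d(I) = 1/(5 + 1) = 1/6)
(d(6) + 15)**2 = (1/6 + 15)**2 = (91/6)**2 = 8281/36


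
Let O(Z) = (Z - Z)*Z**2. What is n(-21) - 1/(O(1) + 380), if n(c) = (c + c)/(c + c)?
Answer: 379/380 ≈ 0.99737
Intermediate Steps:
n(c) = 1 (n(c) = (2*c)/((2*c)) = (2*c)*(1/(2*c)) = 1)
O(Z) = 0 (O(Z) = 0*Z**2 = 0)
n(-21) - 1/(O(1) + 380) = 1 - 1/(0 + 380) = 1 - 1/380 = 379/380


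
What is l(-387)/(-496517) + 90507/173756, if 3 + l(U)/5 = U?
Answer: 45277088319/86272807852 ≈ 0.52481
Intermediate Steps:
l(U) = -15 + 5*U
l(-387)/(-496517) + 90507/173756 = (-15 + 5*(-387))/(-496517) + 90507/173756 = (-15 - 1935)*(-1/496517) + 90507*(1/173756) = -1950*(-1/496517) + 90507/173756 = 1950/496517 + 90507/173756 = 45277088319/86272807852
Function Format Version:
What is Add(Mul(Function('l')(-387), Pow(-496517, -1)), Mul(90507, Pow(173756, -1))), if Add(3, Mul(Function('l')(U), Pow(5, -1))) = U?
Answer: Rational(45277088319, 86272807852) ≈ 0.52481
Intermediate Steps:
Function('l')(U) = Add(-15, Mul(5, U))
Add(Mul(Function('l')(-387), Pow(-496517, -1)), Mul(90507, Pow(173756, -1))) = Add(Mul(Add(-15, Mul(5, -387)), Pow(-496517, -1)), Mul(90507, Pow(173756, -1))) = Add(Mul(Add(-15, -1935), Rational(-1, 496517)), Mul(90507, Rational(1, 173756))) = Add(Mul(-1950, Rational(-1, 496517)), Rational(90507, 173756)) = Add(Rational(1950, 496517), Rational(90507, 173756)) = Rational(45277088319, 86272807852)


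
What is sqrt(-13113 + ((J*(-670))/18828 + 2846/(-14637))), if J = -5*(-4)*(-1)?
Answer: I*sqrt(768409017338002621)/7655151 ≈ 114.51*I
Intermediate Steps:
J = -20 (J = 20*(-1) = -20)
sqrt(-13113 + ((J*(-670))/18828 + 2846/(-14637))) = sqrt(-13113 + (-20*(-670)/18828 + 2846/(-14637))) = sqrt(-13113 + (13400*(1/18828) + 2846*(-1/14637))) = sqrt(-13113 + (3350/4707 - 2846/14637)) = sqrt(-13113 + 11879276/22965453) = sqrt(-301134105913/22965453) = I*sqrt(768409017338002621)/7655151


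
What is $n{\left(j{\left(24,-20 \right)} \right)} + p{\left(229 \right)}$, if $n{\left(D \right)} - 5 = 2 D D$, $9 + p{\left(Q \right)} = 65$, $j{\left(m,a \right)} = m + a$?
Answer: $93$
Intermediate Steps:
$j{\left(m,a \right)} = a + m$
$p{\left(Q \right)} = 56$ ($p{\left(Q \right)} = -9 + 65 = 56$)
$n{\left(D \right)} = 5 + 2 D^{2}$ ($n{\left(D \right)} = 5 + 2 D D = 5 + 2 D^{2}$)
$n{\left(j{\left(24,-20 \right)} \right)} + p{\left(229 \right)} = \left(5 + 2 \left(-20 + 24\right)^{2}\right) + 56 = \left(5 + 2 \cdot 4^{2}\right) + 56 = \left(5 + 2 \cdot 16\right) + 56 = \left(5 + 32\right) + 56 = 37 + 56 = 93$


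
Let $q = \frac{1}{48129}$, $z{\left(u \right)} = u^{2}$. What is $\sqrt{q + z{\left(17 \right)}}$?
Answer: $\frac{\sqrt{669439833378}}{48129} \approx 17.0$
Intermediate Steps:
$q = \frac{1}{48129} \approx 2.0777 \cdot 10^{-5}$
$\sqrt{q + z{\left(17 \right)}} = \sqrt{\frac{1}{48129} + 17^{2}} = \sqrt{\frac{1}{48129} + 289} = \sqrt{\frac{13909282}{48129}} = \frac{\sqrt{669439833378}}{48129}$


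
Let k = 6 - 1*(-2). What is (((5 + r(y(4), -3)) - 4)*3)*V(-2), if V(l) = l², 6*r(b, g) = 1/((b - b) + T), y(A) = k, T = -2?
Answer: 11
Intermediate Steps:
k = 8 (k = 6 + 2 = 8)
y(A) = 8
r(b, g) = -1/12 (r(b, g) = 1/(6*((b - b) - 2)) = 1/(6*(0 - 2)) = (⅙)/(-2) = (⅙)*(-½) = -1/12)
(((5 + r(y(4), -3)) - 4)*3)*V(-2) = (((5 - 1/12) - 4)*3)*(-2)² = ((59/12 - 4)*3)*4 = ((11/12)*3)*4 = (11/4)*4 = 11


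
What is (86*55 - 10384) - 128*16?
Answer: -7702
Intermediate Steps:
(86*55 - 10384) - 128*16 = (4730 - 10384) - 2048 = -5654 - 2048 = -7702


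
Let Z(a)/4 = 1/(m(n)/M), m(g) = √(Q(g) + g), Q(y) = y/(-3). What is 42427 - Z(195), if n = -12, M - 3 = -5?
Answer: 42427 - 2*I*√2 ≈ 42427.0 - 2.8284*I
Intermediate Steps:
M = -2 (M = 3 - 5 = -2)
Q(y) = -y/3 (Q(y) = y*(-⅓) = -y/3)
m(g) = √6*√g/3 (m(g) = √(-g/3 + g) = √(2*g/3) = √6*√g/3)
Z(a) = 2*I*√2 (Z(a) = 4/(((√6*√(-12)/3)/(-2))) = 4/(((√6*(2*I*√3)/3)*(-½))) = 4/(((2*I*√2)*(-½))) = 4/((-I*√2)) = 4*(I*√2/2) = 2*I*√2)
42427 - Z(195) = 42427 - 2*I*√2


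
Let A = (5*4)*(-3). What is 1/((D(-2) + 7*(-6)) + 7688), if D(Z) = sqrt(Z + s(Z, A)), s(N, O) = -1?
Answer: 7646/58461319 - I*sqrt(3)/58461319 ≈ 0.00013079 - 2.9627e-8*I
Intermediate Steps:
A = -60 (A = 20*(-3) = -60)
D(Z) = sqrt(-1 + Z) (D(Z) = sqrt(Z - 1) = sqrt(-1 + Z))
1/((D(-2) + 7*(-6)) + 7688) = 1/((sqrt(-1 - 2) + 7*(-6)) + 7688) = 1/((sqrt(-3) - 42) + 7688) = 1/((I*sqrt(3) - 42) + 7688) = 1/((-42 + I*sqrt(3)) + 7688) = 1/(7646 + I*sqrt(3))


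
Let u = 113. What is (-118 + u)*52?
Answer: -260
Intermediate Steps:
(-118 + u)*52 = (-118 + 113)*52 = -5*52 = -260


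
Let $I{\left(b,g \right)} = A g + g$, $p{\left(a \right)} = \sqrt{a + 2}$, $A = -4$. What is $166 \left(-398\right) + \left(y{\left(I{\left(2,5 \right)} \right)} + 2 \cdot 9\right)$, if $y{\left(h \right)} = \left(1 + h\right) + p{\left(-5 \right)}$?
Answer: $-66064 + i \sqrt{3} \approx -66064.0 + 1.732 i$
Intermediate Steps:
$p{\left(a \right)} = \sqrt{2 + a}$
$I{\left(b,g \right)} = - 3 g$ ($I{\left(b,g \right)} = - 4 g + g = - 3 g$)
$y{\left(h \right)} = 1 + h + i \sqrt{3}$ ($y{\left(h \right)} = \left(1 + h\right) + \sqrt{2 - 5} = \left(1 + h\right) + \sqrt{-3} = \left(1 + h\right) + i \sqrt{3} = 1 + h + i \sqrt{3}$)
$166 \left(-398\right) + \left(y{\left(I{\left(2,5 \right)} \right)} + 2 \cdot 9\right) = 166 \left(-398\right) + \left(\left(1 - 15 + i \sqrt{3}\right) + 2 \cdot 9\right) = -66068 + \left(\left(1 - 15 + i \sqrt{3}\right) + 18\right) = -66068 + \left(\left(-14 + i \sqrt{3}\right) + 18\right) = -66068 + \left(4 + i \sqrt{3}\right) = -66064 + i \sqrt{3}$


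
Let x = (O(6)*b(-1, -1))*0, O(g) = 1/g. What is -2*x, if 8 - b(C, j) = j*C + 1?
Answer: 0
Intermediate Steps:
b(C, j) = 7 - C*j (b(C, j) = 8 - (j*C + 1) = 8 - (C*j + 1) = 8 - (1 + C*j) = 8 + (-1 - C*j) = 7 - C*j)
O(g) = 1/g
x = 0 (x = ((7 - 1*(-1)*(-1))/6)*0 = ((7 - 1)/6)*0 = ((1/6)*6)*0 = 1*0 = 0)
-2*x = -2*0 = 0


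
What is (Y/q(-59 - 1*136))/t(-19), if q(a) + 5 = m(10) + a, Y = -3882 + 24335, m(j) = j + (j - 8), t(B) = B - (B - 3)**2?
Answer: 20453/94564 ≈ 0.21629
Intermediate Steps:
t(B) = B - (-3 + B)**2
m(j) = -8 + 2*j (m(j) = j + (-8 + j) = -8 + 2*j)
Y = 20453
q(a) = 7 + a (q(a) = -5 + ((-8 + 2*10) + a) = -5 + ((-8 + 20) + a) = -5 + (12 + a) = 7 + a)
(Y/q(-59 - 1*136))/t(-19) = (20453/(7 + (-59 - 1*136)))/(-19 - (-3 - 19)**2) = (20453/(7 + (-59 - 136)))/(-19 - 1*(-22)**2) = (20453/(7 - 195))/(-19 - 1*484) = (20453/(-188))/(-19 - 484) = (20453*(-1/188))/(-503) = -20453/188*(-1/503) = 20453/94564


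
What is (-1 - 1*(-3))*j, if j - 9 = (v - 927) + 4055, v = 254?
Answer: 6782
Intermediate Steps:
j = 3391 (j = 9 + ((254 - 927) + 4055) = 9 + (-673 + 4055) = 9 + 3382 = 3391)
(-1 - 1*(-3))*j = (-1 - 1*(-3))*3391 = (-1 + 3)*3391 = 2*3391 = 6782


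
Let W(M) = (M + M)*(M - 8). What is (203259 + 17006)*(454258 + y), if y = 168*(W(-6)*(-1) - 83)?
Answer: 90769003850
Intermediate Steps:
W(M) = 2*M*(-8 + M) (W(M) = (2*M)*(-8 + M) = 2*M*(-8 + M))
y = -42168 (y = 168*((2*(-6)*(-8 - 6))*(-1) - 83) = 168*((2*(-6)*(-14))*(-1) - 83) = 168*(168*(-1) - 83) = 168*(-168 - 83) = 168*(-251) = -42168)
(203259 + 17006)*(454258 + y) = (203259 + 17006)*(454258 - 42168) = 220265*412090 = 90769003850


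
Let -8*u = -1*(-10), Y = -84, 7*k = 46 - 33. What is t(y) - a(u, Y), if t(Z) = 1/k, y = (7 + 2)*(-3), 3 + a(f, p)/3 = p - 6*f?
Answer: 6215/26 ≈ 239.04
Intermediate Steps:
k = 13/7 (k = (46 - 33)/7 = (1/7)*13 = 13/7 ≈ 1.8571)
u = -5/4 (u = -(-1)*(-10)/8 = -1/8*10 = -5/4 ≈ -1.2500)
a(f, p) = -9 - 18*f + 3*p (a(f, p) = -9 + 3*(p - 6*f) = -9 + (-18*f + 3*p) = -9 - 18*f + 3*p)
y = -27 (y = 9*(-3) = -27)
t(Z) = 7/13 (t(Z) = 1/(13/7) = 7/13)
t(y) - a(u, Y) = 7/13 - (-9 - 18*(-5/4) + 3*(-84)) = 7/13 - (-9 + 45/2 - 252) = 7/13 - 1*(-477/2) = 7/13 + 477/2 = 6215/26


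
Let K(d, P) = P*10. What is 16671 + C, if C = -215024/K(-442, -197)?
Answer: 16528447/985 ≈ 16780.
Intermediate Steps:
K(d, P) = 10*P
C = 107512/985 (C = -215024/(10*(-197)) = -215024/(-1970) = -215024*(-1/1970) = 107512/985 ≈ 109.15)
16671 + C = 16671 + 107512/985 = 16528447/985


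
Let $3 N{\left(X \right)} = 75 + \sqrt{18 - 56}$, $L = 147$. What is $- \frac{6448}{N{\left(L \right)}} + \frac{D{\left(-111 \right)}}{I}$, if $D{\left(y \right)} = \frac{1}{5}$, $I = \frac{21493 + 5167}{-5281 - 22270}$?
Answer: $\frac{- 27551 \sqrt{38} + 2580621525 i}{133300 \left(\sqrt{38} - 75 i\right)} \approx -256.4 + 21.057 i$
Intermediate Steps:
$I = - \frac{26660}{27551}$ ($I = \frac{26660}{-27551} = 26660 \left(- \frac{1}{27551}\right) = - \frac{26660}{27551} \approx -0.96766$)
$N{\left(X \right)} = 25 + \frac{i \sqrt{38}}{3}$ ($N{\left(X \right)} = \frac{75 + \sqrt{18 - 56}}{3} = \frac{75 + \sqrt{-38}}{3} = \frac{75 + i \sqrt{38}}{3} = 25 + \frac{i \sqrt{38}}{3}$)
$D{\left(y \right)} = \frac{1}{5}$
$- \frac{6448}{N{\left(L \right)}} + \frac{D{\left(-111 \right)}}{I} = - \frac{6448}{25 + \frac{i \sqrt{38}}{3}} + \frac{1}{5 \left(- \frac{26660}{27551}\right)} = - \frac{6448}{25 + \frac{i \sqrt{38}}{3}} + \frac{1}{5} \left(- \frac{27551}{26660}\right) = - \frac{6448}{25 + \frac{i \sqrt{38}}{3}} - \frac{27551}{133300} = - \frac{27551}{133300} - \frac{6448}{25 + \frac{i \sqrt{38}}{3}}$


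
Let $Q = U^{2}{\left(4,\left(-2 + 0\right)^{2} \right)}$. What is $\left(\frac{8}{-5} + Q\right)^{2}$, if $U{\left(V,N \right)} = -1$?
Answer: $\frac{9}{25} \approx 0.36$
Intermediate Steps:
$Q = 1$ ($Q = \left(-1\right)^{2} = 1$)
$\left(\frac{8}{-5} + Q\right)^{2} = \left(\frac{8}{-5} + 1\right)^{2} = \left(8 \left(- \frac{1}{5}\right) + 1\right)^{2} = \left(- \frac{8}{5} + 1\right)^{2} = \left(- \frac{3}{5}\right)^{2} = \frac{9}{25}$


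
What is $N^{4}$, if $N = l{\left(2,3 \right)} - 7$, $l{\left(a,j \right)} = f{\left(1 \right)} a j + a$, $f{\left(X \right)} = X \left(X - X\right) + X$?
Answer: $1$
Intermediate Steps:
$f{\left(X \right)} = X$ ($f{\left(X \right)} = X 0 + X = 0 + X = X$)
$l{\left(a,j \right)} = a + a j$ ($l{\left(a,j \right)} = 1 a j + a = a j + a = a + a j$)
$N = 1$ ($N = 2 \left(1 + 3\right) - 7 = 2 \cdot 4 - 7 = 8 - 7 = 1$)
$N^{4} = 1^{4} = 1$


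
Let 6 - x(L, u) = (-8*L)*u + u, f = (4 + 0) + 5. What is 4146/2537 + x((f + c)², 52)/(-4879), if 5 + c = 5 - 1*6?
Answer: 10846508/12378023 ≈ 0.87627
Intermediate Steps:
c = -6 (c = -5 + (5 - 1*6) = -5 + (5 - 6) = -5 - 1 = -6)
f = 9 (f = 4 + 5 = 9)
x(L, u) = 6 - u + 8*L*u (x(L, u) = 6 - ((-8*L)*u + u) = 6 - (-8*L*u + u) = 6 - (u - 8*L*u) = 6 + (-u + 8*L*u) = 6 - u + 8*L*u)
4146/2537 + x((f + c)², 52)/(-4879) = 4146/2537 + (6 - 1*52 + 8*(9 - 6)²*52)/(-4879) = 4146*(1/2537) + (6 - 52 + 8*3²*52)*(-1/4879) = 4146/2537 + (6 - 52 + 8*9*52)*(-1/4879) = 4146/2537 + (6 - 52 + 3744)*(-1/4879) = 4146/2537 + 3698*(-1/4879) = 4146/2537 - 3698/4879 = 10846508/12378023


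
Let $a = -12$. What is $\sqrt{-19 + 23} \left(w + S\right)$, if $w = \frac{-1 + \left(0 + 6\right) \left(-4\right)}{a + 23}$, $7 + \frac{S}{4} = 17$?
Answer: $\frac{830}{11} \approx 75.455$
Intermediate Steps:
$S = 40$ ($S = -28 + 4 \cdot 17 = -28 + 68 = 40$)
$w = - \frac{25}{11}$ ($w = \frac{-1 + \left(0 + 6\right) \left(-4\right)}{-12 + 23} = \frac{-1 + 6 \left(-4\right)}{11} = \left(-1 - 24\right) \frac{1}{11} = \left(-25\right) \frac{1}{11} = - \frac{25}{11} \approx -2.2727$)
$\sqrt{-19 + 23} \left(w + S\right) = \sqrt{-19 + 23} \left(- \frac{25}{11} + 40\right) = \sqrt{4} \cdot \frac{415}{11} = 2 \cdot \frac{415}{11} = \frac{830}{11}$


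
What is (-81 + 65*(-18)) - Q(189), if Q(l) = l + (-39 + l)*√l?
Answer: -1440 - 450*√21 ≈ -3502.2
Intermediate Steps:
Q(l) = l + √l*(-39 + l)
(-81 + 65*(-18)) - Q(189) = (-81 + 65*(-18)) - (189 + 189^(3/2) - 117*√21) = (-81 - 1170) - (189 + 567*√21 - 117*√21) = -1251 - (189 + 567*√21 - 117*√21) = -1251 - (189 + 450*√21) = -1251 + (-189 - 450*√21) = -1440 - 450*√21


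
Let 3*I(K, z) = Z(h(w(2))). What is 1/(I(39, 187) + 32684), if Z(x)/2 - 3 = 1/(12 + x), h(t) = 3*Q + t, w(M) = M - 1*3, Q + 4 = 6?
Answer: 51/1666988 ≈ 3.0594e-5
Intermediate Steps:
Q = 2 (Q = -4 + 6 = 2)
w(M) = -3 + M (w(M) = M - 3 = -3 + M)
h(t) = 6 + t (h(t) = 3*2 + t = 6 + t)
Z(x) = 6 + 2/(12 + x)
I(K, z) = 104/51 (I(K, z) = (2*(37 + 3*(6 + (-3 + 2)))/(12 + (6 + (-3 + 2))))/3 = (2*(37 + 3*(6 - 1))/(12 + (6 - 1)))/3 = (2*(37 + 3*5)/(12 + 5))/3 = (2*(37 + 15)/17)/3 = (2*(1/17)*52)/3 = (1/3)*(104/17) = 104/51)
1/(I(39, 187) + 32684) = 1/(104/51 + 32684) = 1/(1666988/51) = 51/1666988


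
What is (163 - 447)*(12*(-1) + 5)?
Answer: 1988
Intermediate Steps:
(163 - 447)*(12*(-1) + 5) = -284*(-12 + 5) = -284*(-7) = 1988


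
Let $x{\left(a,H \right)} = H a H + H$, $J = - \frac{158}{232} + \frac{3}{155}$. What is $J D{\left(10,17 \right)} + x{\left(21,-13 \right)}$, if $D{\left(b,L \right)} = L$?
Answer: $\frac{63375031}{17980} \approx 3524.8$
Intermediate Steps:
$J = - \frac{11897}{17980}$ ($J = \left(-158\right) \frac{1}{232} + 3 \cdot \frac{1}{155} = - \frac{79}{116} + \frac{3}{155} = - \frac{11897}{17980} \approx -0.66168$)
$x{\left(a,H \right)} = H + a H^{2}$ ($x{\left(a,H \right)} = a H^{2} + H = H + a H^{2}$)
$J D{\left(10,17 \right)} + x{\left(21,-13 \right)} = \left(- \frac{11897}{17980}\right) 17 - 13 \left(1 - 273\right) = - \frac{202249}{17980} - 13 \left(1 - 273\right) = - \frac{202249}{17980} - -3536 = - \frac{202249}{17980} + 3536 = \frac{63375031}{17980}$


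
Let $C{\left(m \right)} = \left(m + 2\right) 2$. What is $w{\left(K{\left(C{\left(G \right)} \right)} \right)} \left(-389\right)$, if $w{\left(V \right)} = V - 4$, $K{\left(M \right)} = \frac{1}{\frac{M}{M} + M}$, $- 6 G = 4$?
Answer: $\frac{15949}{11} \approx 1449.9$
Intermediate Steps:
$G = - \frac{2}{3}$ ($G = \left(- \frac{1}{6}\right) 4 = - \frac{2}{3} \approx -0.66667$)
$C{\left(m \right)} = 4 + 2 m$ ($C{\left(m \right)} = \left(2 + m\right) 2 = 4 + 2 m$)
$K{\left(M \right)} = \frac{1}{1 + M}$
$w{\left(V \right)} = -4 + V$ ($w{\left(V \right)} = V - 4 = -4 + V$)
$w{\left(K{\left(C{\left(G \right)} \right)} \right)} \left(-389\right) = \left(-4 + \frac{1}{1 + \left(4 + 2 \left(- \frac{2}{3}\right)\right)}\right) \left(-389\right) = \left(-4 + \frac{1}{1 + \left(4 - \frac{4}{3}\right)}\right) \left(-389\right) = \left(-4 + \frac{1}{1 + \frac{8}{3}}\right) \left(-389\right) = \left(-4 + \frac{1}{\frac{11}{3}}\right) \left(-389\right) = \left(-4 + \frac{3}{11}\right) \left(-389\right) = \left(- \frac{41}{11}\right) \left(-389\right) = \frac{15949}{11}$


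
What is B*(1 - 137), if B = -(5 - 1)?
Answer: 544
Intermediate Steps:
B = -4 (B = -1*4 = -4)
B*(1 - 137) = -4*(1 - 137) = -4*(-136) = 544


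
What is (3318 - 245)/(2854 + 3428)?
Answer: 3073/6282 ≈ 0.48918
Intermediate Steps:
(3318 - 245)/(2854 + 3428) = 3073/6282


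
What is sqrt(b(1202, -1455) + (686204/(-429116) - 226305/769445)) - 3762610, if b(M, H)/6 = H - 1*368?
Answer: -3762610 + 2*I*sqrt(745414231655930321022454)/16509058031 ≈ -3.7626e+6 + 104.59*I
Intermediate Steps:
b(M, H) = -2208 + 6*H (b(M, H) = 6*(H - 1*368) = 6*(H - 368) = 6*(-368 + H) = -2208 + 6*H)
sqrt(b(1202, -1455) + (686204/(-429116) - 226305/769445)) - 3762610 = sqrt((-2208 + 6*(-1455)) + (686204/(-429116) - 226305/769445)) - 3762610 = sqrt((-2208 - 8730) + (686204*(-1/429116) - 226305*1/769445)) - 3762610 = sqrt(-10938 + (-171551/107279 - 45261/153889)) - 3762610 = sqrt(-10938 - 31255366658/16509058031) - 3762610 = sqrt(-180607332109736/16509058031) - 3762610 = 2*I*sqrt(745414231655930321022454)/16509058031 - 3762610 = -3762610 + 2*I*sqrt(745414231655930321022454)/16509058031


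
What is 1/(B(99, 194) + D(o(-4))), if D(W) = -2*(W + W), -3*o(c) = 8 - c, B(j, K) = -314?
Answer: -1/298 ≈ -0.0033557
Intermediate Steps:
o(c) = -8/3 + c/3 (o(c) = -(8 - c)/3 = -8/3 + c/3)
D(W) = -4*W
1/(B(99, 194) + D(o(-4))) = 1/(-314 - 4*(-8/3 + (1/3)*(-4))) = 1/(-314 - 4*(-8/3 - 4/3)) = 1/(-314 - 4*(-4)) = 1/(-314 + 16) = 1/(-298) = -1/298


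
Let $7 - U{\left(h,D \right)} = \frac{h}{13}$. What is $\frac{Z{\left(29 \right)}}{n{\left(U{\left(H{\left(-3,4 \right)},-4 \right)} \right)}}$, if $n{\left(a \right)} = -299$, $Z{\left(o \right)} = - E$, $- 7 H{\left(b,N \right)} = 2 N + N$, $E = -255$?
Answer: $- \frac{255}{299} \approx -0.85284$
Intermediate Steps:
$H{\left(b,N \right)} = - \frac{3 N}{7}$ ($H{\left(b,N \right)} = - \frac{2 N + N}{7} = - \frac{3 N}{7}$)
$Z{\left(o \right)} = 255$ ($Z{\left(o \right)} = \left(-1\right) \left(-255\right) = 255$)
$U{\left(h,D \right)} = 7 - \frac{h}{13}$
$\frac{Z{\left(29 \right)}}{n{\left(U{\left(H{\left(-3,4 \right)},-4 \right)} \right)}} = \frac{255}{-299} = 255 \left(- \frac{1}{299}\right) = - \frac{255}{299}$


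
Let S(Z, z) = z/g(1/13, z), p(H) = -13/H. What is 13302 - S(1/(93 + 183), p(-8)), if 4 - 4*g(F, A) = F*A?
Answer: 412310/31 ≈ 13300.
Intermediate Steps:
g(F, A) = 1 - A*F/4 (g(F, A) = 1 - F*A/4 = 1 - A*F/4)
S(Z, z) = z/(1 - z/52) (S(Z, z) = z/(1 - ¼*z/13) = z/(1 - ¼*z*1/13) = z/(1 - z/52))
13302 - S(1/(93 + 183), p(-8)) = 13302 - (-52)*(-13/(-8))/(-52 - 13/(-8)) = 13302 - (-52)*(-13*(-⅛))/(-52 - 13*(-⅛)) = 13302 - (-52)*13/(8*(-52 + 13/8)) = 13302 - (-52)*13/(8*(-403/8)) = 13302 - (-52)*13*(-8)/(8*403) = 13302 - 1*52/31 = 13302 - 52/31 = 412310/31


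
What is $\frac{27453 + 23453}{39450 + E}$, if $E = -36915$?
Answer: $\frac{50906}{2535} \approx 20.081$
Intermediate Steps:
$\frac{27453 + 23453}{39450 + E} = \frac{27453 + 23453}{39450 - 36915} = \frac{50906}{2535}$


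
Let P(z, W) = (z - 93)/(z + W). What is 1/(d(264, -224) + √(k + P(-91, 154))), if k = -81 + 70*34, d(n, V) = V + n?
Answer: -2520/43853 + 3*√1012571/43853 ≈ 0.011374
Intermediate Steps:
P(z, W) = (-93 + z)/(W + z)
k = 2299 (k = -81 + 2380 = 2299)
1/(d(264, -224) + √(k + P(-91, 154))) = 1/((-224 + 264) + √(2299 + (-93 - 91)/(154 - 91))) = 1/(40 + √(2299 - 184/63)) = 1/(40 + √(144653/63)) = 1/(40 + √1012571/21)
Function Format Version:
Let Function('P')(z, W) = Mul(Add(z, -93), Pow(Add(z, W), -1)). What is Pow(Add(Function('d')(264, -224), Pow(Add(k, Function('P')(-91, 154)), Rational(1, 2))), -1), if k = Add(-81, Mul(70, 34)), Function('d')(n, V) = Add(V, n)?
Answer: Add(Rational(-2520, 43853), Mul(Rational(3, 43853), Pow(1012571, Rational(1, 2)))) ≈ 0.011374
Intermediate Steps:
Function('P')(z, W) = Mul(Pow(Add(W, z), -1), Add(-93, z)) (Function('P')(z, W) = Mul(Add(-93, z), Pow(Add(W, z), -1)) = Mul(Pow(Add(W, z), -1), Add(-93, z)))
k = 2299 (k = Add(-81, 2380) = 2299)
Pow(Add(Function('d')(264, -224), Pow(Add(k, Function('P')(-91, 154)), Rational(1, 2))), -1) = Pow(Add(Add(-224, 264), Pow(Add(2299, Mul(Pow(Add(154, -91), -1), Add(-93, -91))), Rational(1, 2))), -1) = Pow(Add(40, Pow(Add(2299, Mul(Pow(63, -1), -184)), Rational(1, 2))), -1) = Pow(Add(40, Pow(Add(2299, Mul(Rational(1, 63), -184)), Rational(1, 2))), -1) = Pow(Add(40, Pow(Add(2299, Rational(-184, 63)), Rational(1, 2))), -1) = Pow(Add(40, Pow(Rational(144653, 63), Rational(1, 2))), -1) = Pow(Add(40, Mul(Rational(1, 21), Pow(1012571, Rational(1, 2)))), -1)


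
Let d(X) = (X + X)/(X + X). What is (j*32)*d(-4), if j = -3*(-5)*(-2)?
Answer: -960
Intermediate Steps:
d(X) = 1 (d(X) = (2*X)/((2*X)) = (2*X)*(1/(2*X)) = 1)
j = -30 (j = 15*(-2) = -30)
(j*32)*d(-4) = -30*32*1 = -960*1 = -960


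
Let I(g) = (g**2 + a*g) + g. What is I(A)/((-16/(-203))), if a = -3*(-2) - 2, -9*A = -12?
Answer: 3857/36 ≈ 107.14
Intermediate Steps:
A = 4/3 (A = -1/9*(-12) = 4/3 ≈ 1.3333)
a = 4 (a = 6 - 2 = 4)
I(g) = g**2 + 5*g (I(g) = (g**2 + 4*g) + g = g**2 + 5*g)
I(A)/((-16/(-203))) = (4*(5 + 4/3)/3)/((-16/(-203))) = ((4/3)*(19/3))/((-16*(-1/203))) = 76/(9*(16/203)) = (76/9)*(203/16) = 3857/36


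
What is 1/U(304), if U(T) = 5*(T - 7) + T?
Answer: 1/1789 ≈ 0.00055897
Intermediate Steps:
U(T) = -35 + 6*T (U(T) = 5*(-7 + T) + T = (-35 + 5*T) + T = -35 + 6*T)
1/U(304) = 1/(-35 + 6*304) = 1/(-35 + 1824) = 1/1789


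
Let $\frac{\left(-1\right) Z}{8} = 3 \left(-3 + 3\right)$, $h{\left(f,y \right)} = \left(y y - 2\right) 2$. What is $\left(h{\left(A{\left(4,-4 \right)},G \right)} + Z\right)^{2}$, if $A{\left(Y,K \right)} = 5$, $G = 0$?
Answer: $16$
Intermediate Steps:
$h{\left(f,y \right)} = -4 + 2 y^{2}$ ($h{\left(f,y \right)} = \left(y^{2} - 2\right) 2 = \left(-2 + y^{2}\right) 2 = -4 + 2 y^{2}$)
$Z = 0$ ($Z = - 8 \cdot 3 \left(-3 + 3\right) = - 8 \cdot 3 \cdot 0 = \left(-8\right) 0 = 0$)
$\left(h{\left(A{\left(4,-4 \right)},G \right)} + Z\right)^{2} = \left(\left(-4 + 2 \cdot 0^{2}\right) + 0\right)^{2} = \left(\left(-4 + 2 \cdot 0\right) + 0\right)^{2} = \left(\left(-4 + 0\right) + 0\right)^{2} = \left(-4 + 0\right)^{2} = \left(-4\right)^{2} = 16$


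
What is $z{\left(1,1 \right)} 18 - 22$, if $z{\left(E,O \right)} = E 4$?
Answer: $50$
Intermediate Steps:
$z{\left(E,O \right)} = 4 E$
$z{\left(1,1 \right)} 18 - 22 = 4 \cdot 1 \cdot 18 - 22 = 4 \cdot 18 - 22 = 72 - 22 = 50$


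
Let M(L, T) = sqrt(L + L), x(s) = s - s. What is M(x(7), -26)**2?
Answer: 0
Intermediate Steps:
x(s) = 0
M(L, T) = sqrt(2)*sqrt(L) (M(L, T) = sqrt(2*L) = sqrt(2)*sqrt(L))
M(x(7), -26)**2 = (sqrt(2)*sqrt(0))**2 = (sqrt(2)*0)**2 = 0**2 = 0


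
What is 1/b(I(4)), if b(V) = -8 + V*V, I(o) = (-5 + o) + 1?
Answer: -1/8 ≈ -0.12500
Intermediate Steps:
I(o) = -4 + o
b(V) = -8 + V**2
1/b(I(4)) = 1/(-8 + (-4 + 4)**2) = 1/(-8 + 0**2) = 1/(-8 + 0) = 1/(-8) = -1/8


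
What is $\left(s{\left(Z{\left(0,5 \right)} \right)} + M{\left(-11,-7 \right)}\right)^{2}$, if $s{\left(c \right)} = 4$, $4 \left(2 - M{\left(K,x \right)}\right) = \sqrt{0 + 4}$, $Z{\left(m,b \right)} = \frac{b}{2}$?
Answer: $\frac{121}{4} \approx 30.25$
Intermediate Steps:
$Z{\left(m,b \right)} = \frac{b}{2}$ ($Z{\left(m,b \right)} = b \frac{1}{2} = \frac{b}{2}$)
$M{\left(K,x \right)} = \frac{3}{2}$ ($M{\left(K,x \right)} = 2 - \frac{\sqrt{0 + 4}}{4} = 2 - \frac{\sqrt{4}}{4} = 2 - \frac{1}{2} = \frac{3}{2}$)
$\left(s{\left(Z{\left(0,5 \right)} \right)} + M{\left(-11,-7 \right)}\right)^{2} = \left(4 + \frac{3}{2}\right)^{2} = \left(\frac{11}{2}\right)^{2} = \frac{121}{4}$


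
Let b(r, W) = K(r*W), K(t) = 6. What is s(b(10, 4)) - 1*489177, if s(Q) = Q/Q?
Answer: -489176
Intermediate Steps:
b(r, W) = 6
s(Q) = 1
s(b(10, 4)) - 1*489177 = 1 - 1*489177 = 1 - 489177 = -489176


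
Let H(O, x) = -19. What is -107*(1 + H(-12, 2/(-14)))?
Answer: 1926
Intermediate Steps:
-107*(1 + H(-12, 2/(-14))) = -107*(1 - 19) = -107*(-18) = 1926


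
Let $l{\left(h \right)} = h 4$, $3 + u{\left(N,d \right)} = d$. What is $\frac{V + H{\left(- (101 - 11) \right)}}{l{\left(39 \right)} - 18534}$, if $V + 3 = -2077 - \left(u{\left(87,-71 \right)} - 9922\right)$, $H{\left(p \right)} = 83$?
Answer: $- \frac{7999}{18378} \approx -0.43525$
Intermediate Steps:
$u{\left(N,d \right)} = -3 + d$
$l{\left(h \right)} = 4 h$
$V = 7916$ ($V = -3 - \left(2003 - 9922\right) = -3 - -7919 = -3 + \left(-2077 + 9996\right) = -3 + 7919 = 7916$)
$\frac{V + H{\left(- (101 - 11) \right)}}{l{\left(39 \right)} - 18534} = \frac{7916 + 83}{4 \cdot 39 - 18534} = \frac{7999}{156 - 18534} = \frac{7999}{-18378} = 7999 \left(- \frac{1}{18378}\right) = - \frac{7999}{18378}$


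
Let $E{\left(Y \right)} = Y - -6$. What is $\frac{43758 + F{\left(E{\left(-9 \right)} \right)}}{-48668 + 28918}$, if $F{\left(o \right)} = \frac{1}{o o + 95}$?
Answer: $- \frac{4550833}{2054000} \approx -2.2156$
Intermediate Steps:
$E{\left(Y \right)} = 6 + Y$ ($E{\left(Y \right)} = Y + 6 = 6 + Y$)
$F{\left(o \right)} = \frac{1}{95 + o^{2}}$ ($F{\left(o \right)} = \frac{1}{o^{2} + 95} = \frac{1}{95 + o^{2}}$)
$\frac{43758 + F{\left(E{\left(-9 \right)} \right)}}{-48668 + 28918} = \frac{43758 + \frac{1}{95 + \left(6 - 9\right)^{2}}}{-48668 + 28918} = \frac{43758 + \frac{1}{95 + \left(-3\right)^{2}}}{-19750} = \left(43758 + \frac{1}{95 + 9}\right) \left(- \frac{1}{19750}\right) = \left(43758 + \frac{1}{104}\right) \left(- \frac{1}{19750}\right) = \frac{4550833}{104} \left(- \frac{1}{19750}\right) = - \frac{4550833}{2054000}$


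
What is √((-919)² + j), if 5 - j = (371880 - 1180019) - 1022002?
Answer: √2674707 ≈ 1635.5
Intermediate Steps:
j = 1830146 (j = 5 - ((371880 - 1180019) - 1022002) = 5 - (-808139 - 1022002) = 5 - 1*(-1830141) = 5 + 1830141 = 1830146)
√((-919)² + j) = √((-919)² + 1830146) = √(844561 + 1830146) = √2674707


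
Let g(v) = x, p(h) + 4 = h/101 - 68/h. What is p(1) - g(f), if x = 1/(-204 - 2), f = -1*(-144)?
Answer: -1497725/20806 ≈ -71.985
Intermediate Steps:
f = 144
p(h) = -4 - 68/h + h/101 (p(h) = -4 + (h/101 - 68/h) = -4 + (-68/h + h/101) = -4 - 68/h + h/101)
x = -1/206 (x = 1/(-206) = -1/206 ≈ -0.0048544)
g(v) = -1/206
p(1) - g(f) = (-4 - 68/1 + (1/101)*1) - 1*(-1/206) = (-4 - 68*1 + 1/101) + 1/206 = (-4 - 68 + 1/101) + 1/206 = -7271/101 + 1/206 = -1497725/20806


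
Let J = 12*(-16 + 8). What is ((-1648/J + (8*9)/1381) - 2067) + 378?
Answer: -13852379/8286 ≈ -1671.8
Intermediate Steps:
J = -96 (J = 12*(-8) = -96)
((-1648/J + (8*9)/1381) - 2067) + 378 = ((-1648/(-96) + (8*9)/1381) - 2067) + 378 = ((-1648*(-1/96) + 72*(1/1381)) - 2067) + 378 = ((103/6 + 72/1381) - 2067) + 378 = (142675/8286 - 2067) + 378 = -16984487/8286 + 378 = -13852379/8286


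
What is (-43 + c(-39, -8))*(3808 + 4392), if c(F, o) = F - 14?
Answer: -787200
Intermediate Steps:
c(F, o) = -14 + F
(-43 + c(-39, -8))*(3808 + 4392) = (-43 + (-14 - 39))*(3808 + 4392) = (-43 - 53)*8200 = -96*8200 = -787200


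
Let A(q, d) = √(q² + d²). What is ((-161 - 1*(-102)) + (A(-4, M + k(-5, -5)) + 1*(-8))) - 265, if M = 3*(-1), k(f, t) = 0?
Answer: -327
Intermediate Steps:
M = -3
A(q, d) = √(d² + q²)
((-161 - 1*(-102)) + (A(-4, M + k(-5, -5)) + 1*(-8))) - 265 = ((-161 - 1*(-102)) + (√((-3 + 0)² + (-4)²) + 1*(-8))) - 265 = ((-161 + 102) + (√((-3)² + 16) - 8)) - 265 = (-59 + (√(9 + 16) - 8)) - 265 = (-59 + (√25 - 8)) - 265 = (-59 + (5 - 8)) - 265 = (-59 - 3) - 265 = -62 - 265 = -327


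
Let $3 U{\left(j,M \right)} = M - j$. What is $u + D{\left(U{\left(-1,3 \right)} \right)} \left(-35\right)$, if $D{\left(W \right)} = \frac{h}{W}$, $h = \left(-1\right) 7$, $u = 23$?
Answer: $\frac{827}{4} \approx 206.75$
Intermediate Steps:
$U{\left(j,M \right)} = - \frac{j}{3} + \frac{M}{3}$ ($U{\left(j,M \right)} = \frac{M - j}{3} = - \frac{j}{3} + \frac{M}{3}$)
$h = -7$
$D{\left(W \right)} = - \frac{7}{W}$
$u + D{\left(U{\left(-1,3 \right)} \right)} \left(-35\right) = 23 + - \frac{7}{\left(- \frac{1}{3}\right) \left(-1\right) + \frac{1}{3} \cdot 3} \left(-35\right) = 23 + - \frac{7}{\frac{1}{3} + 1} \left(-35\right) = 23 + - \frac{7}{\frac{4}{3}} \left(-35\right) = 23 + \left(-7\right) \frac{3}{4} \left(-35\right) = 23 - - \frac{735}{4} = 23 + \frac{735}{4} = \frac{827}{4}$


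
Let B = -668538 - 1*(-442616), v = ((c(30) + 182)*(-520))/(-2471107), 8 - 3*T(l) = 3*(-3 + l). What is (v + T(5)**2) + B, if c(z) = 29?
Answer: -5024486048978/22239963 ≈ -2.2592e+5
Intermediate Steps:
T(l) = 17/3 - l (T(l) = 8/3 - (-3 + l) = 8/3 - (-9 + 3*l)/3 = 8/3 + (3 - l) = 17/3 - l)
v = 109720/2471107 (v = ((29 + 182)*(-520))/(-2471107) = (211*(-520))*(-1/2471107) = -109720*(-1/2471107) = 109720/2471107 ≈ 0.044401)
B = -225922 (B = -668538 + 442616 = -225922)
(v + T(5)**2) + B = (109720/2471107 + (17/3 - 1*5)**2) - 225922 = (109720/2471107 + (17/3 - 5)**2) - 225922 = (109720/2471107 + (2/3)**2) - 225922 = (109720/2471107 + 4/9) - 225922 = 10871908/22239963 - 225922 = -5024486048978/22239963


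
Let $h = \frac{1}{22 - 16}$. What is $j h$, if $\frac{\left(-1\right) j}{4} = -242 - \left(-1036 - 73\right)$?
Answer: $-578$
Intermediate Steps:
$h = \frac{1}{6} \approx 0.16667$
$j = -3468$ ($j = - 4 \left(-242 - \left(-1036 - 73\right)\right) = - 4 \left(-242 - -1109\right) = - 4 \left(-242 + 1109\right) = \left(-4\right) 867 = -3468$)
$j h = \left(-3468\right) \frac{1}{6} = -578$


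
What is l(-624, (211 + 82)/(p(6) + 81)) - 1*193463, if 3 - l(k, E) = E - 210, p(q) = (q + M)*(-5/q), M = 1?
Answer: -87157508/451 ≈ -1.9325e+5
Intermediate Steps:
p(q) = -5*(1 + q)/q (p(q) = (q + 1)*(-5/q) = (1 + q)*(-5/q) = -5*(1 + q)/q)
l(k, E) = 213 - E (l(k, E) = 3 - (E - 210) = 3 - (-210 + E) = 3 + (210 - E) = 213 - E)
l(-624, (211 + 82)/(p(6) + 81)) - 1*193463 = (213 - (211 + 82)/((-5 - 5/6) + 81)) - 1*193463 = (213 - 293/((-5 - 5*⅙) + 81)) - 193463 = (213 - 293/((-5 - ⅚) + 81)) - 193463 = (213 - 293/(-35/6 + 81)) - 193463 = (213 - 293/451/6) - 193463 = (213 - 293*6/451) - 193463 = (213 - 1*1758/451) - 193463 = (213 - 1758/451) - 193463 = 94305/451 - 193463 = -87157508/451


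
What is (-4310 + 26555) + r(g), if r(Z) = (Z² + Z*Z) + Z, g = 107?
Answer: 45250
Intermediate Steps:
r(Z) = Z + 2*Z² (r(Z) = (Z² + Z²) + Z = 2*Z² + Z = Z + 2*Z²)
(-4310 + 26555) + r(g) = (-4310 + 26555) + 107*(1 + 2*107) = 22245 + 107*(1 + 214) = 22245 + 107*215 = 22245 + 23005 = 45250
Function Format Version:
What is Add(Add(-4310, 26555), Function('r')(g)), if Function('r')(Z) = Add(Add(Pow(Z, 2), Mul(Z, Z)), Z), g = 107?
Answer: 45250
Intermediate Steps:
Function('r')(Z) = Add(Z, Mul(2, Pow(Z, 2))) (Function('r')(Z) = Add(Add(Pow(Z, 2), Pow(Z, 2)), Z) = Add(Mul(2, Pow(Z, 2)), Z) = Add(Z, Mul(2, Pow(Z, 2))))
Add(Add(-4310, 26555), Function('r')(g)) = Add(Add(-4310, 26555), Mul(107, Add(1, Mul(2, 107)))) = Add(22245, Mul(107, Add(1, 214))) = Add(22245, Mul(107, 215)) = Add(22245, 23005) = 45250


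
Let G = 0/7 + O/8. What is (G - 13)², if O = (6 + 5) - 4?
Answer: 9409/64 ≈ 147.02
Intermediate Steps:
O = 7 (O = 11 - 4 = 7)
G = 7/8 (G = 0/7 + 7/8 = 0*(⅐) + 7*(⅛) = 0 + 7/8 = 7/8 ≈ 0.87500)
(G - 13)² = (7/8 - 13)² = (-97/8)² = 9409/64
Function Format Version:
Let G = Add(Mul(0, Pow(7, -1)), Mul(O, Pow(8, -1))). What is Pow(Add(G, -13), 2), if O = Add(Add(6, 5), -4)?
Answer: Rational(9409, 64) ≈ 147.02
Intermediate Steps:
O = 7 (O = Add(11, -4) = 7)
G = Rational(7, 8) (G = Add(Mul(0, Pow(7, -1)), Mul(7, Pow(8, -1))) = Add(Mul(0, Rational(1, 7)), Mul(7, Rational(1, 8))) = Add(0, Rational(7, 8)) = Rational(7, 8) ≈ 0.87500)
Pow(Add(G, -13), 2) = Pow(Add(Rational(7, 8), -13), 2) = Pow(Rational(-97, 8), 2) = Rational(9409, 64)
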